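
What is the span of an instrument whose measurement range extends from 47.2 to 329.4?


Span = upper range - lower range.
Span = 329.4 - (47.2)
Span = 282.2

282.2


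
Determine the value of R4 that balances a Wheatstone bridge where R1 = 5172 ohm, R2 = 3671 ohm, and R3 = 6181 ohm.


At balance: R1*R4 = R2*R3, so R4 = R2*R3/R1.
R4 = 3671 * 6181 / 5172
R4 = 22690451 / 5172
R4 = 4387.17 ohm

4387.17 ohm


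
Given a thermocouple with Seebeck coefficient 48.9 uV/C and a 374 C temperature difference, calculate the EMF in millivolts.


The thermocouple output V = sensitivity * dT.
V = 48.9 uV/C * 374 C
V = 18288.6 uV
V = 18.289 mV

18.289 mV


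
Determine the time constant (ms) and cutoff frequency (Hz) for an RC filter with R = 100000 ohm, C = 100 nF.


Time constant: tau = R * C.
tau = 100000 * 1.00e-07 = 0.01 s
tau = 10.0 ms
Cutoff frequency: fc = 1 / (2*pi*R*C).
fc = 1 / (2*pi*0.01) = 15.92 Hz

tau = 10.0 ms, fc = 15.92 Hz


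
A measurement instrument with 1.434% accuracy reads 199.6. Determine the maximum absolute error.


Absolute error = (accuracy% / 100) * reading.
Error = (1.434 / 100) * 199.6
Error = 0.01434 * 199.6
Error = 2.8623

2.8623


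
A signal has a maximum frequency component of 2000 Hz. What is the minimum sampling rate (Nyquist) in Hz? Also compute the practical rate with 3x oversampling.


By Nyquist theorem, fs_min = 2 * fmax.
fs_min = 2 * 2000 = 4000 Hz
Practical rate = 3 * fs_min = 3 * 4000 = 12000 Hz

fs_min = 4000 Hz, fs_practical = 12000 Hz


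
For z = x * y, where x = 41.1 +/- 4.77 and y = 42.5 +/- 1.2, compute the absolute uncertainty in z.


For a product z = x*y, the relative uncertainty is:
uz/z = sqrt((ux/x)^2 + (uy/y)^2)
Relative uncertainties: ux/x = 4.77/41.1 = 0.116058
uy/y = 1.2/42.5 = 0.028235
z = 41.1 * 42.5 = 1746.8
uz = 1746.8 * sqrt(0.116058^2 + 0.028235^2) = 208.638

208.638


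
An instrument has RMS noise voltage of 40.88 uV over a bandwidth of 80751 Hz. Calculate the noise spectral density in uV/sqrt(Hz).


Noise spectral density = Vrms / sqrt(BW).
NSD = 40.88 / sqrt(80751)
NSD = 40.88 / 284.1672
NSD = 0.1439 uV/sqrt(Hz)

0.1439 uV/sqrt(Hz)


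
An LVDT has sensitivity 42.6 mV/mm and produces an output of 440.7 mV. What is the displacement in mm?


Displacement = Vout / sensitivity.
d = 440.7 / 42.6
d = 10.345 mm

10.345 mm


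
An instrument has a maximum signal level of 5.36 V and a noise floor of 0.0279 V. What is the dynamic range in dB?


Dynamic range = 20 * log10(Vmax / Vnoise).
DR = 20 * log10(5.36 / 0.0279)
DR = 20 * log10(192.11)
DR = 45.67 dB

45.67 dB


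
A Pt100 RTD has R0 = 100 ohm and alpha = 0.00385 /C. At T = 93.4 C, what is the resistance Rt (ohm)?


The RTD equation: Rt = R0 * (1 + alpha * T).
Rt = 100 * (1 + 0.00385 * 93.4)
Rt = 100 * (1 + 0.35959)
Rt = 100 * 1.35959
Rt = 135.959 ohm

135.959 ohm


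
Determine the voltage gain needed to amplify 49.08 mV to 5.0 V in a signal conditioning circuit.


Gain = Vout / Vin (converting to same units).
G = 5.0 V / 49.08 mV
G = 5000.0 mV / 49.08 mV
G = 101.87

101.87


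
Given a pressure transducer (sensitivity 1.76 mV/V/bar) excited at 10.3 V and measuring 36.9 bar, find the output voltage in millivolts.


Output = sensitivity * Vex * P.
Vout = 1.76 * 10.3 * 36.9
Vout = 18.128 * 36.9
Vout = 668.92 mV

668.92 mV


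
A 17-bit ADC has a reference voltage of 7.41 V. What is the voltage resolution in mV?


The resolution (LSB) of an ADC is Vref / 2^n.
LSB = 7.41 / 2^17
LSB = 7.41 / 131072
LSB = 5.653e-05 V = 0.05653381 mV

0.05653381 mV


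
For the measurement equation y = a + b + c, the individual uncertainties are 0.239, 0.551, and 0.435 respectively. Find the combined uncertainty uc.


For a sum of independent quantities, uc = sqrt(u1^2 + u2^2 + u3^2).
uc = sqrt(0.239^2 + 0.551^2 + 0.435^2)
uc = sqrt(0.057121 + 0.303601 + 0.189225)
uc = 0.7416

0.7416


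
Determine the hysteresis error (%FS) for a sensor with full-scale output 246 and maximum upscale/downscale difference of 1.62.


Hysteresis = (max difference / full scale) * 100%.
H = (1.62 / 246) * 100
H = 0.659 %FS

0.659 %FS


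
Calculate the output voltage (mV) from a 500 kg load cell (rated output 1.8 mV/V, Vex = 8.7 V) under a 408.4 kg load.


Vout = rated_output * Vex * (load / capacity).
Vout = 1.8 * 8.7 * (408.4 / 500)
Vout = 1.8 * 8.7 * 0.8168
Vout = 12.791 mV

12.791 mV


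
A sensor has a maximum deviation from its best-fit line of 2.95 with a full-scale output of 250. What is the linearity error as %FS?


Linearity error = (max deviation / full scale) * 100%.
Linearity = (2.95 / 250) * 100
Linearity = 1.18 %FS

1.18 %FS


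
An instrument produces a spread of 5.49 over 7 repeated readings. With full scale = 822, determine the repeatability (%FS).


Repeatability = (spread / full scale) * 100%.
R = (5.49 / 822) * 100
R = 0.668 %FS

0.668 %FS


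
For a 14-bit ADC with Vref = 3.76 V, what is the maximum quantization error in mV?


The maximum quantization error is +/- LSB/2.
LSB = Vref / 2^n = 3.76 / 16384 = 0.00022949 V
Max error = LSB / 2 = 0.00022949 / 2 = 0.00011475 V
Max error = 0.1147 mV

0.1147 mV


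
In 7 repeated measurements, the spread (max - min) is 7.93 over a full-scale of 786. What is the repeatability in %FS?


Repeatability = (spread / full scale) * 100%.
R = (7.93 / 786) * 100
R = 1.009 %FS

1.009 %FS


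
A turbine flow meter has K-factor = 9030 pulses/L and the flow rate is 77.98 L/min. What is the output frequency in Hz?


Frequency = K * Q / 60 (converting L/min to L/s).
f = 9030 * 77.98 / 60
f = 704159.4 / 60
f = 11735.99 Hz

11735.99 Hz


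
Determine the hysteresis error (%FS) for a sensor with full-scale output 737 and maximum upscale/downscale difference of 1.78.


Hysteresis = (max difference / full scale) * 100%.
H = (1.78 / 737) * 100
H = 0.242 %FS

0.242 %FS


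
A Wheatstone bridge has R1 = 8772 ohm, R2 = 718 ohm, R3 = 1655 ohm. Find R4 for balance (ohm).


At balance: R1*R4 = R2*R3, so R4 = R2*R3/R1.
R4 = 718 * 1655 / 8772
R4 = 1188290 / 8772
R4 = 135.46 ohm

135.46 ohm


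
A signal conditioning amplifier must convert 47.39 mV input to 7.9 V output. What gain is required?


Gain = Vout / Vin (converting to same units).
G = 7.9 V / 47.39 mV
G = 7900.0 mV / 47.39 mV
G = 166.7

166.7


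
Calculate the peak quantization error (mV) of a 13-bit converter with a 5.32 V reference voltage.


The maximum quantization error is +/- LSB/2.
LSB = Vref / 2^n = 5.32 / 8192 = 0.00064941 V
Max error = LSB / 2 = 0.00064941 / 2 = 0.00032471 V
Max error = 0.3247 mV

0.3247 mV


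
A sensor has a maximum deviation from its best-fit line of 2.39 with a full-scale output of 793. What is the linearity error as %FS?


Linearity error = (max deviation / full scale) * 100%.
Linearity = (2.39 / 793) * 100
Linearity = 0.301 %FS

0.301 %FS


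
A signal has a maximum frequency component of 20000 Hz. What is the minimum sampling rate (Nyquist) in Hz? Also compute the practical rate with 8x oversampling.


By Nyquist theorem, fs_min = 2 * fmax.
fs_min = 2 * 20000 = 40000 Hz
Practical rate = 8 * fs_min = 8 * 40000 = 320000 Hz

fs_min = 40000 Hz, fs_practical = 320000 Hz


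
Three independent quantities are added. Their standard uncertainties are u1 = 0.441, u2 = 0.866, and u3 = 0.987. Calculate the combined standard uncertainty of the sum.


For a sum of independent quantities, uc = sqrt(u1^2 + u2^2 + u3^2).
uc = sqrt(0.441^2 + 0.866^2 + 0.987^2)
uc = sqrt(0.194481 + 0.749956 + 0.974169)
uc = 1.3851

1.3851


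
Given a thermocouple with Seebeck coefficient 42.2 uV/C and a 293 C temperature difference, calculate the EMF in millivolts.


The thermocouple output V = sensitivity * dT.
V = 42.2 uV/C * 293 C
V = 12364.6 uV
V = 12.365 mV

12.365 mV


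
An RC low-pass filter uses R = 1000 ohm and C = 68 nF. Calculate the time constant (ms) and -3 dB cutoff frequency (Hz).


Time constant: tau = R * C.
tau = 1000 * 6.80e-08 = 6.8e-05 s
tau = 0.068 ms
Cutoff frequency: fc = 1 / (2*pi*R*C).
fc = 1 / (2*pi*6.8e-05) = 2340.51 Hz

tau = 0.068 ms, fc = 2340.51 Hz


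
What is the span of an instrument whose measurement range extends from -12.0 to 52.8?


Span = upper range - lower range.
Span = 52.8 - (-12.0)
Span = 64.8

64.8


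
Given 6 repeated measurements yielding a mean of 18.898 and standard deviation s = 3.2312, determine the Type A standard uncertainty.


The standard uncertainty for Type A evaluation is u = s / sqrt(n).
u = 3.2312 / sqrt(6)
u = 3.2312 / 2.4495
u = 1.3191

1.3191


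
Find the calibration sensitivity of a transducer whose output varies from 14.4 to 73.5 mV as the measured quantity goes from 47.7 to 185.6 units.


Sensitivity = (y2 - y1) / (x2 - x1).
S = (73.5 - 14.4) / (185.6 - 47.7)
S = 59.1 / 137.9
S = 0.4286 mV/unit

0.4286 mV/unit


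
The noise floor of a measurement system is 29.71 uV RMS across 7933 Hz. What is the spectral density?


Noise spectral density = Vrms / sqrt(BW).
NSD = 29.71 / sqrt(7933)
NSD = 29.71 / 89.0674
NSD = 0.3336 uV/sqrt(Hz)

0.3336 uV/sqrt(Hz)


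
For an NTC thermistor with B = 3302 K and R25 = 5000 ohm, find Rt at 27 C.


NTC thermistor equation: Rt = R25 * exp(B * (1/T - 1/T25)).
T in Kelvin: 300.15 K, T25 = 298.15 K
1/T - 1/T25 = 1/300.15 - 1/298.15 = -2.235e-05
B * (1/T - 1/T25) = 3302 * -2.235e-05 = -0.0738
Rt = 5000 * exp(-0.0738) = 4644.3 ohm

4644.3 ohm


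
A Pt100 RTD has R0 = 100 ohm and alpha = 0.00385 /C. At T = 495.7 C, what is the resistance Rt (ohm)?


The RTD equation: Rt = R0 * (1 + alpha * T).
Rt = 100 * (1 + 0.00385 * 495.7)
Rt = 100 * (1 + 1.908445)
Rt = 100 * 2.908445
Rt = 290.844 ohm

290.844 ohm


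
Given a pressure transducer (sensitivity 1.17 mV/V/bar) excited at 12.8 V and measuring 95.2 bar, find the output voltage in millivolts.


Output = sensitivity * Vex * P.
Vout = 1.17 * 12.8 * 95.2
Vout = 14.976 * 95.2
Vout = 1425.72 mV

1425.72 mV


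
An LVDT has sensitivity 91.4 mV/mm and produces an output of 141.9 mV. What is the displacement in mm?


Displacement = Vout / sensitivity.
d = 141.9 / 91.4
d = 1.553 mm

1.553 mm


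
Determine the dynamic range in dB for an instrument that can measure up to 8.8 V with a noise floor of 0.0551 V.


Dynamic range = 20 * log10(Vmax / Vnoise).
DR = 20 * log10(8.8 / 0.0551)
DR = 20 * log10(159.71)
DR = 44.07 dB

44.07 dB


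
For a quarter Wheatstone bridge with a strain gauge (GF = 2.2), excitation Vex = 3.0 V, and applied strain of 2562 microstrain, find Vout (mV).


Quarter bridge output: Vout = (GF * epsilon * Vex) / 4.
Vout = (2.2 * 2562e-6 * 3.0) / 4
Vout = 0.0169092 / 4 V
Vout = 0.0042273 V = 4.2273 mV

4.2273 mV


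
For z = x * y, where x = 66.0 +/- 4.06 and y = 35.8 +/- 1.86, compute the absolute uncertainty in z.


For a product z = x*y, the relative uncertainty is:
uz/z = sqrt((ux/x)^2 + (uy/y)^2)
Relative uncertainties: ux/x = 4.06/66.0 = 0.061515
uy/y = 1.86/35.8 = 0.051955
z = 66.0 * 35.8 = 2362.8
uz = 2362.8 * sqrt(0.061515^2 + 0.051955^2) = 190.253

190.253


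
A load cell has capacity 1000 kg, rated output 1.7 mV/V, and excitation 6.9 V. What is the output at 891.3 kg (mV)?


Vout = rated_output * Vex * (load / capacity).
Vout = 1.7 * 6.9 * (891.3 / 1000)
Vout = 1.7 * 6.9 * 0.8913
Vout = 10.455 mV

10.455 mV


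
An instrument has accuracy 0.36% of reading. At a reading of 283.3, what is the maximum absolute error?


Absolute error = (accuracy% / 100) * reading.
Error = (0.36 / 100) * 283.3
Error = 0.0036 * 283.3
Error = 1.0199

1.0199


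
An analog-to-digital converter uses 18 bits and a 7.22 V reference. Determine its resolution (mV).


The resolution (LSB) of an ADC is Vref / 2^n.
LSB = 7.22 / 2^18
LSB = 7.22 / 262144
LSB = 2.754e-05 V = 0.02754211 mV

0.02754211 mV


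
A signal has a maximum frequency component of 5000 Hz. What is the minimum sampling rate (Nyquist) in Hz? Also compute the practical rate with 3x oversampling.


By Nyquist theorem, fs_min = 2 * fmax.
fs_min = 2 * 5000 = 10000 Hz
Practical rate = 3 * fs_min = 3 * 10000 = 30000 Hz

fs_min = 10000 Hz, fs_practical = 30000 Hz


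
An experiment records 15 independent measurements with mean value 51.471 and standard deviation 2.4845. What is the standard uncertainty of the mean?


The standard uncertainty for Type A evaluation is u = s / sqrt(n).
u = 2.4845 / sqrt(15)
u = 2.4845 / 3.873
u = 0.6415

0.6415


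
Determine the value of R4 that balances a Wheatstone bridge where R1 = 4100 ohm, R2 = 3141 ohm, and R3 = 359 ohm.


At balance: R1*R4 = R2*R3, so R4 = R2*R3/R1.
R4 = 3141 * 359 / 4100
R4 = 1127619 / 4100
R4 = 275.03 ohm

275.03 ohm


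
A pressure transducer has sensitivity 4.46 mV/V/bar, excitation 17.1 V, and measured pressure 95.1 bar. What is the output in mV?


Output = sensitivity * Vex * P.
Vout = 4.46 * 17.1 * 95.1
Vout = 76.266 * 95.1
Vout = 7252.9 mV

7252.9 mV


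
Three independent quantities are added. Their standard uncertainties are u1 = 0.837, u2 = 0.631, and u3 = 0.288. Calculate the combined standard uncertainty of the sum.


For a sum of independent quantities, uc = sqrt(u1^2 + u2^2 + u3^2).
uc = sqrt(0.837^2 + 0.631^2 + 0.288^2)
uc = sqrt(0.700569 + 0.398161 + 0.082944)
uc = 1.087

1.087


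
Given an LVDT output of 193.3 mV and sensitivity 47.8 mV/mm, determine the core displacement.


Displacement = Vout / sensitivity.
d = 193.3 / 47.8
d = 4.044 mm

4.044 mm


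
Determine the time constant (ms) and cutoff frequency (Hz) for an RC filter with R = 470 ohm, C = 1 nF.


Time constant: tau = R * C.
tau = 470 * 1.00e-09 = 4.7e-07 s
tau = 0.0005 ms
Cutoff frequency: fc = 1 / (2*pi*R*C).
fc = 1 / (2*pi*4.7e-07) = 338627.54 Hz

tau = 0.0005 ms, fc = 338627.54 Hz


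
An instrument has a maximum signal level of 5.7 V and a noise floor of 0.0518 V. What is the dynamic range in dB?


Dynamic range = 20 * log10(Vmax / Vnoise).
DR = 20 * log10(5.7 / 0.0518)
DR = 20 * log10(110.04)
DR = 40.83 dB

40.83 dB


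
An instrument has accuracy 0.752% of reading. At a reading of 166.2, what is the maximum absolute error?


Absolute error = (accuracy% / 100) * reading.
Error = (0.752 / 100) * 166.2
Error = 0.00752 * 166.2
Error = 1.2498

1.2498


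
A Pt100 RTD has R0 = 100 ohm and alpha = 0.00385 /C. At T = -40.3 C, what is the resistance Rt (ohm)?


The RTD equation: Rt = R0 * (1 + alpha * T).
Rt = 100 * (1 + 0.00385 * -40.3)
Rt = 100 * (1 + -0.155155)
Rt = 100 * 0.844845
Rt = 84.485 ohm

84.485 ohm


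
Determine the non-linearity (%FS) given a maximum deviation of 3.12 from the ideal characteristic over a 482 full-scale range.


Linearity error = (max deviation / full scale) * 100%.
Linearity = (3.12 / 482) * 100
Linearity = 0.647 %FS

0.647 %FS


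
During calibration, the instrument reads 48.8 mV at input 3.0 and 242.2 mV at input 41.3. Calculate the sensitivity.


Sensitivity = (y2 - y1) / (x2 - x1).
S = (242.2 - 48.8) / (41.3 - 3.0)
S = 193.4 / 38.3
S = 5.0496 mV/unit

5.0496 mV/unit


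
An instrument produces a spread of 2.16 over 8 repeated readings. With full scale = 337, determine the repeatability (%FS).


Repeatability = (spread / full scale) * 100%.
R = (2.16 / 337) * 100
R = 0.641 %FS

0.641 %FS


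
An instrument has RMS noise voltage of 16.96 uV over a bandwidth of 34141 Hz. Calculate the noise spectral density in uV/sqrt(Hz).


Noise spectral density = Vrms / sqrt(BW).
NSD = 16.96 / sqrt(34141)
NSD = 16.96 / 184.7728
NSD = 0.0918 uV/sqrt(Hz)

0.0918 uV/sqrt(Hz)


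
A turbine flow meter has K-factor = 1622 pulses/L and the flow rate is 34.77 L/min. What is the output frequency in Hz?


Frequency = K * Q / 60 (converting L/min to L/s).
f = 1622 * 34.77 / 60
f = 56396.94 / 60
f = 939.95 Hz

939.95 Hz


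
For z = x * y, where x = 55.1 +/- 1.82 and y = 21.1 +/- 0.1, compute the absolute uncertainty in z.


For a product z = x*y, the relative uncertainty is:
uz/z = sqrt((ux/x)^2 + (uy/y)^2)
Relative uncertainties: ux/x = 1.82/55.1 = 0.033031
uy/y = 0.1/21.1 = 0.004739
z = 55.1 * 21.1 = 1162.6
uz = 1162.6 * sqrt(0.033031^2 + 0.004739^2) = 38.795

38.795


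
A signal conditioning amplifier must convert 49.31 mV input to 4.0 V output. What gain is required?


Gain = Vout / Vin (converting to same units).
G = 4.0 V / 49.31 mV
G = 4000.0 mV / 49.31 mV
G = 81.12

81.12


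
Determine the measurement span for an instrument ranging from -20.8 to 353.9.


Span = upper range - lower range.
Span = 353.9 - (-20.8)
Span = 374.7

374.7


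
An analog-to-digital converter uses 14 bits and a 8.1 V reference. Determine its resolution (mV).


The resolution (LSB) of an ADC is Vref / 2^n.
LSB = 8.1 / 2^14
LSB = 8.1 / 16384
LSB = 0.00049438 V = 0.49438477 mV

0.49438477 mV


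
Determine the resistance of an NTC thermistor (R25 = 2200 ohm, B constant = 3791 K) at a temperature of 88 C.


NTC thermistor equation: Rt = R25 * exp(B * (1/T - 1/T25)).
T in Kelvin: 361.15 K, T25 = 298.15 K
1/T - 1/T25 = 1/361.15 - 1/298.15 = -0.00058508
B * (1/T - 1/T25) = 3791 * -0.00058508 = -2.2181
Rt = 2200 * exp(-2.2181) = 239.4 ohm

239.4 ohm


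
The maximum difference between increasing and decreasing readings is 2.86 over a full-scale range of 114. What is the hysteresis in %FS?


Hysteresis = (max difference / full scale) * 100%.
H = (2.86 / 114) * 100
H = 2.509 %FS

2.509 %FS


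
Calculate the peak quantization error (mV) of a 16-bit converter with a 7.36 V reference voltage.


The maximum quantization error is +/- LSB/2.
LSB = Vref / 2^n = 7.36 / 65536 = 0.0001123 V
Max error = LSB / 2 = 0.0001123 / 2 = 5.615e-05 V
Max error = 0.0562 mV

0.0562 mV


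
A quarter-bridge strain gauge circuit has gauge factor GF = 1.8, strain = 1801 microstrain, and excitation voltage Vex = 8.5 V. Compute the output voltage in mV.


Quarter bridge output: Vout = (GF * epsilon * Vex) / 4.
Vout = (1.8 * 1801e-6 * 8.5) / 4
Vout = 0.0275553 / 4 V
Vout = 0.00688883 V = 6.8888 mV

6.8888 mV


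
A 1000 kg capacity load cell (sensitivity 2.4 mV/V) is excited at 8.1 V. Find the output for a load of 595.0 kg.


Vout = rated_output * Vex * (load / capacity).
Vout = 2.4 * 8.1 * (595.0 / 1000)
Vout = 2.4 * 8.1 * 0.595
Vout = 11.567 mV

11.567 mV


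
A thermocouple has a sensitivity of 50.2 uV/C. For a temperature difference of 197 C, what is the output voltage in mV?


The thermocouple output V = sensitivity * dT.
V = 50.2 uV/C * 197 C
V = 9889.4 uV
V = 9.889 mV

9.889 mV


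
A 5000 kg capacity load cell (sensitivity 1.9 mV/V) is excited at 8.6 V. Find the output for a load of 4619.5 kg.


Vout = rated_output * Vex * (load / capacity).
Vout = 1.9 * 8.6 * (4619.5 / 5000)
Vout = 1.9 * 8.6 * 0.9239
Vout = 15.097 mV

15.097 mV


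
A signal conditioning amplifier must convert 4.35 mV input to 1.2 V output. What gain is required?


Gain = Vout / Vin (converting to same units).
G = 1.2 V / 4.35 mV
G = 1200.0 mV / 4.35 mV
G = 275.86

275.86


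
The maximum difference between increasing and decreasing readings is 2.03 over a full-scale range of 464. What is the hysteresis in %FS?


Hysteresis = (max difference / full scale) * 100%.
H = (2.03 / 464) * 100
H = 0.437 %FS

0.437 %FS


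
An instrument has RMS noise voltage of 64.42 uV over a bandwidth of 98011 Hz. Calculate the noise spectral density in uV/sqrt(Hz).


Noise spectral density = Vrms / sqrt(BW).
NSD = 64.42 / sqrt(98011)
NSD = 64.42 / 313.0671
NSD = 0.2058 uV/sqrt(Hz)

0.2058 uV/sqrt(Hz)


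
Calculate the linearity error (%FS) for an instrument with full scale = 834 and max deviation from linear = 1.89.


Linearity error = (max deviation / full scale) * 100%.
Linearity = (1.89 / 834) * 100
Linearity = 0.227 %FS

0.227 %FS


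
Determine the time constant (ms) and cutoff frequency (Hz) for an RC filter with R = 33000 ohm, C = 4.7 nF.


Time constant: tau = R * C.
tau = 33000 * 4.70e-09 = 0.0001551 s
tau = 0.1551 ms
Cutoff frequency: fc = 1 / (2*pi*R*C).
fc = 1 / (2*pi*0.0001551) = 1026.14 Hz

tau = 0.1551 ms, fc = 1026.14 Hz


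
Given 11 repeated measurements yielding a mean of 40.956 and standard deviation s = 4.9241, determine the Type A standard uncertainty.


The standard uncertainty for Type A evaluation is u = s / sqrt(n).
u = 4.9241 / sqrt(11)
u = 4.9241 / 3.3166
u = 1.4847

1.4847


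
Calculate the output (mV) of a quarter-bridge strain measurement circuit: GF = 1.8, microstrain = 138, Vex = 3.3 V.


Quarter bridge output: Vout = (GF * epsilon * Vex) / 4.
Vout = (1.8 * 138e-6 * 3.3) / 4
Vout = 0.00081972 / 4 V
Vout = 0.00020493 V = 0.2049 mV

0.2049 mV


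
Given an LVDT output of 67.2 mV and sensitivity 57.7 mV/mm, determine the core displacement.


Displacement = Vout / sensitivity.
d = 67.2 / 57.7
d = 1.165 mm

1.165 mm


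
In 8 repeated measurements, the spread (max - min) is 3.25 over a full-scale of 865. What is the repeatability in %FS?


Repeatability = (spread / full scale) * 100%.
R = (3.25 / 865) * 100
R = 0.376 %FS

0.376 %FS


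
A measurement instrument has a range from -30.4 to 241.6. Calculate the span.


Span = upper range - lower range.
Span = 241.6 - (-30.4)
Span = 272.0

272.0


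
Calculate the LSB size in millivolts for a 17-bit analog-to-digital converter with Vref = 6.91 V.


The resolution (LSB) of an ADC is Vref / 2^n.
LSB = 6.91 / 2^17
LSB = 6.91 / 131072
LSB = 5.272e-05 V = 0.05271912 mV

0.05271912 mV


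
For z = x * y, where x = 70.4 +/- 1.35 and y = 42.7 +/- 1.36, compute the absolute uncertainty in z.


For a product z = x*y, the relative uncertainty is:
uz/z = sqrt((ux/x)^2 + (uy/y)^2)
Relative uncertainties: ux/x = 1.35/70.4 = 0.019176
uy/y = 1.36/42.7 = 0.03185
z = 70.4 * 42.7 = 3006.1
uz = 3006.1 * sqrt(0.019176^2 + 0.03185^2) = 111.758

111.758


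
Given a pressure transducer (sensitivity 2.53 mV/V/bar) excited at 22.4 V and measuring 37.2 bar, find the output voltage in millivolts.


Output = sensitivity * Vex * P.
Vout = 2.53 * 22.4 * 37.2
Vout = 56.672 * 37.2
Vout = 2108.2 mV

2108.2 mV


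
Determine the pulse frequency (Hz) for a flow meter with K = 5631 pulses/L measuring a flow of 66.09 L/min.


Frequency = K * Q / 60 (converting L/min to L/s).
f = 5631 * 66.09 / 60
f = 372152.79 / 60
f = 6202.55 Hz

6202.55 Hz


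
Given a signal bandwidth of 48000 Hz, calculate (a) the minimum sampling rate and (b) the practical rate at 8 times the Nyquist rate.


By Nyquist theorem, fs_min = 2 * fmax.
fs_min = 2 * 48000 = 96000 Hz
Practical rate = 8 * fs_min = 8 * 96000 = 768000 Hz

fs_min = 96000 Hz, fs_practical = 768000 Hz


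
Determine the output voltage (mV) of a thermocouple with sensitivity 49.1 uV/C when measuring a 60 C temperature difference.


The thermocouple output V = sensitivity * dT.
V = 49.1 uV/C * 60 C
V = 2946.0 uV
V = 2.946 mV

2.946 mV


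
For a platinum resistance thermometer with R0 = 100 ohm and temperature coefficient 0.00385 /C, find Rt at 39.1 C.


The RTD equation: Rt = R0 * (1 + alpha * T).
Rt = 100 * (1 + 0.00385 * 39.1)
Rt = 100 * (1 + 0.150535)
Rt = 100 * 1.150535
Rt = 115.054 ohm

115.054 ohm


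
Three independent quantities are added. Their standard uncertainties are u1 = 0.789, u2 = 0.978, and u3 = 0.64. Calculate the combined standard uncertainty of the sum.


For a sum of independent quantities, uc = sqrt(u1^2 + u2^2 + u3^2).
uc = sqrt(0.789^2 + 0.978^2 + 0.64^2)
uc = sqrt(0.622521 + 0.956484 + 0.4096)
uc = 1.4102

1.4102


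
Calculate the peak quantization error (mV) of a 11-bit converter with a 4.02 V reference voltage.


The maximum quantization error is +/- LSB/2.
LSB = Vref / 2^n = 4.02 / 2048 = 0.00196289 V
Max error = LSB / 2 = 0.00196289 / 2 = 0.00098145 V
Max error = 0.9814 mV

0.9814 mV


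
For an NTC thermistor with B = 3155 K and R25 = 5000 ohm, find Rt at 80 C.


NTC thermistor equation: Rt = R25 * exp(B * (1/T - 1/T25)).
T in Kelvin: 353.15 K, T25 = 298.15 K
1/T - 1/T25 = 1/353.15 - 1/298.15 = -0.00052236
B * (1/T - 1/T25) = 3155 * -0.00052236 = -1.648
Rt = 5000 * exp(-1.648) = 962.1 ohm

962.1 ohm


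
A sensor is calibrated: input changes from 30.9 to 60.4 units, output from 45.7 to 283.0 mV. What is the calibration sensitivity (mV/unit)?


Sensitivity = (y2 - y1) / (x2 - x1).
S = (283.0 - 45.7) / (60.4 - 30.9)
S = 237.3 / 29.5
S = 8.0441 mV/unit

8.0441 mV/unit


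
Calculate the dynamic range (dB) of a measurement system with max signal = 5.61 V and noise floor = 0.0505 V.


Dynamic range = 20 * log10(Vmax / Vnoise).
DR = 20 * log10(5.61 / 0.0505)
DR = 20 * log10(111.09)
DR = 40.91 dB

40.91 dB


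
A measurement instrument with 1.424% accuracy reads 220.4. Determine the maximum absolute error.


Absolute error = (accuracy% / 100) * reading.
Error = (1.424 / 100) * 220.4
Error = 0.01424 * 220.4
Error = 3.1385

3.1385


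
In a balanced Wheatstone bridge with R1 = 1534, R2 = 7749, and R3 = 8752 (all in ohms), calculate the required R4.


At balance: R1*R4 = R2*R3, so R4 = R2*R3/R1.
R4 = 7749 * 8752 / 1534
R4 = 67819248 / 1534
R4 = 44210.72 ohm

44210.72 ohm


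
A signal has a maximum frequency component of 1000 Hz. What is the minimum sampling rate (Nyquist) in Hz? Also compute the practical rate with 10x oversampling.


By Nyquist theorem, fs_min = 2 * fmax.
fs_min = 2 * 1000 = 2000 Hz
Practical rate = 10 * fs_min = 10 * 2000 = 20000 Hz

fs_min = 2000 Hz, fs_practical = 20000 Hz


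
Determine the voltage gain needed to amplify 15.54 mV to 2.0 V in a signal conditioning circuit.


Gain = Vout / Vin (converting to same units).
G = 2.0 V / 15.54 mV
G = 2000.0 mV / 15.54 mV
G = 128.7

128.7


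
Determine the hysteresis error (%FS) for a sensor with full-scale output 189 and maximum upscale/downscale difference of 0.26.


Hysteresis = (max difference / full scale) * 100%.
H = (0.26 / 189) * 100
H = 0.138 %FS

0.138 %FS


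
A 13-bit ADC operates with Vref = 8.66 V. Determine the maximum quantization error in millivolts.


The maximum quantization error is +/- LSB/2.
LSB = Vref / 2^n = 8.66 / 8192 = 0.00105713 V
Max error = LSB / 2 = 0.00105713 / 2 = 0.00052856 V
Max error = 0.5286 mV

0.5286 mV


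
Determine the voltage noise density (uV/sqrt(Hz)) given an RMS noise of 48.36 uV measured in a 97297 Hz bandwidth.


Noise spectral density = Vrms / sqrt(BW).
NSD = 48.36 / sqrt(97297)
NSD = 48.36 / 311.9247
NSD = 0.155 uV/sqrt(Hz)

0.155 uV/sqrt(Hz)


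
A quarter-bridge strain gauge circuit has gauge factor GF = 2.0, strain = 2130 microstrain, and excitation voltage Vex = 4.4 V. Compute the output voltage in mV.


Quarter bridge output: Vout = (GF * epsilon * Vex) / 4.
Vout = (2.0 * 2130e-6 * 4.4) / 4
Vout = 0.018744 / 4 V
Vout = 0.004686 V = 4.686 mV

4.686 mV


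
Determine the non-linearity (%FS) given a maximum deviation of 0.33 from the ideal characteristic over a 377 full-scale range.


Linearity error = (max deviation / full scale) * 100%.
Linearity = (0.33 / 377) * 100
Linearity = 0.088 %FS

0.088 %FS


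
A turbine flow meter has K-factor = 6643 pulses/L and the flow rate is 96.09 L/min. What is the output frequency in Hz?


Frequency = K * Q / 60 (converting L/min to L/s).
f = 6643 * 96.09 / 60
f = 638325.87 / 60
f = 10638.76 Hz

10638.76 Hz


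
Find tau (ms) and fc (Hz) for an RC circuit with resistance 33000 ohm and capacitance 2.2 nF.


Time constant: tau = R * C.
tau = 33000 * 2.20e-09 = 7.26e-05 s
tau = 0.0726 ms
Cutoff frequency: fc = 1 / (2*pi*R*C).
fc = 1 / (2*pi*7.26e-05) = 2192.22 Hz

tau = 0.0726 ms, fc = 2192.22 Hz


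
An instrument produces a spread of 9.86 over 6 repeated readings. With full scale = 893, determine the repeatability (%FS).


Repeatability = (spread / full scale) * 100%.
R = (9.86 / 893) * 100
R = 1.104 %FS

1.104 %FS


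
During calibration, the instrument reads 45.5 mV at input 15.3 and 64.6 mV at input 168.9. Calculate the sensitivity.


Sensitivity = (y2 - y1) / (x2 - x1).
S = (64.6 - 45.5) / (168.9 - 15.3)
S = 19.1 / 153.6
S = 0.1243 mV/unit

0.1243 mV/unit


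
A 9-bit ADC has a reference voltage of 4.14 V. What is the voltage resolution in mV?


The resolution (LSB) of an ADC is Vref / 2^n.
LSB = 4.14 / 2^9
LSB = 4.14 / 512
LSB = 0.00808594 V = 8.0859375 mV

8.0859375 mV


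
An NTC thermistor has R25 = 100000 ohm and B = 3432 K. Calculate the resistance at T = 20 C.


NTC thermistor equation: Rt = R25 * exp(B * (1/T - 1/T25)).
T in Kelvin: 293.15 K, T25 = 298.15 K
1/T - 1/T25 = 1/293.15 - 1/298.15 = 5.721e-05
B * (1/T - 1/T25) = 3432 * 5.721e-05 = 0.1963
Rt = 100000 * exp(0.1963) = 121693.2 ohm

121693.2 ohm


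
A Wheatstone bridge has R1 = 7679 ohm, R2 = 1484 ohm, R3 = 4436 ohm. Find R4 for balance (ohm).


At balance: R1*R4 = R2*R3, so R4 = R2*R3/R1.
R4 = 1484 * 4436 / 7679
R4 = 6583024 / 7679
R4 = 857.28 ohm

857.28 ohm


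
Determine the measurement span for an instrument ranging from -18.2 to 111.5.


Span = upper range - lower range.
Span = 111.5 - (-18.2)
Span = 129.7

129.7


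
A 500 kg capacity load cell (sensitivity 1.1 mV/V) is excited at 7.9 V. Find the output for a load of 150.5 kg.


Vout = rated_output * Vex * (load / capacity).
Vout = 1.1 * 7.9 * (150.5 / 500)
Vout = 1.1 * 7.9 * 0.301
Vout = 2.616 mV

2.616 mV


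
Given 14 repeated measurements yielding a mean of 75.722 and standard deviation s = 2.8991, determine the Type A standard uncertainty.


The standard uncertainty for Type A evaluation is u = s / sqrt(n).
u = 2.8991 / sqrt(14)
u = 2.8991 / 3.7417
u = 0.7748

0.7748


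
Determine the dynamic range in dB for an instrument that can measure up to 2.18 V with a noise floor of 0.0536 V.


Dynamic range = 20 * log10(Vmax / Vnoise).
DR = 20 * log10(2.18 / 0.0536)
DR = 20 * log10(40.67)
DR = 32.19 dB

32.19 dB


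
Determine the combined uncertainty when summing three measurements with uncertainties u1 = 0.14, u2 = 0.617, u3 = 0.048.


For a sum of independent quantities, uc = sqrt(u1^2 + u2^2 + u3^2).
uc = sqrt(0.14^2 + 0.617^2 + 0.048^2)
uc = sqrt(0.0196 + 0.380689 + 0.002304)
uc = 0.6345

0.6345


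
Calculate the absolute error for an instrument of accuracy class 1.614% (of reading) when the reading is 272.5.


Absolute error = (accuracy% / 100) * reading.
Error = (1.614 / 100) * 272.5
Error = 0.01614 * 272.5
Error = 4.3982

4.3982


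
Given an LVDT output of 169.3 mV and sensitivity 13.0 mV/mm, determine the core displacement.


Displacement = Vout / sensitivity.
d = 169.3 / 13.0
d = 13.023 mm

13.023 mm


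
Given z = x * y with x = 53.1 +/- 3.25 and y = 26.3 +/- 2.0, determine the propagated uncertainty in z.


For a product z = x*y, the relative uncertainty is:
uz/z = sqrt((ux/x)^2 + (uy/y)^2)
Relative uncertainties: ux/x = 3.25/53.1 = 0.061205
uy/y = 2.0/26.3 = 0.076046
z = 53.1 * 26.3 = 1396.5
uz = 1396.5 * sqrt(0.061205^2 + 0.076046^2) = 136.325

136.325


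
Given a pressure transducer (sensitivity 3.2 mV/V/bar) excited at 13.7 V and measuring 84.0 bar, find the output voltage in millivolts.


Output = sensitivity * Vex * P.
Vout = 3.2 * 13.7 * 84.0
Vout = 43.84 * 84.0
Vout = 3682.56 mV

3682.56 mV


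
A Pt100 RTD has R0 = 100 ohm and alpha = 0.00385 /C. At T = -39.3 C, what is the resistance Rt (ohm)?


The RTD equation: Rt = R0 * (1 + alpha * T).
Rt = 100 * (1 + 0.00385 * -39.3)
Rt = 100 * (1 + -0.151305)
Rt = 100 * 0.848695
Rt = 84.87 ohm

84.87 ohm


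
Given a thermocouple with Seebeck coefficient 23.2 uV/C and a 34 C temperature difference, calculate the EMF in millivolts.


The thermocouple output V = sensitivity * dT.
V = 23.2 uV/C * 34 C
V = 788.8 uV
V = 0.789 mV

0.789 mV


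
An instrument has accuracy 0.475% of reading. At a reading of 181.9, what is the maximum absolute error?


Absolute error = (accuracy% / 100) * reading.
Error = (0.475 / 100) * 181.9
Error = 0.00475 * 181.9
Error = 0.864

0.864


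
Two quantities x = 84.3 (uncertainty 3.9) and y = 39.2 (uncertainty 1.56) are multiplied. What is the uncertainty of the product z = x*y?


For a product z = x*y, the relative uncertainty is:
uz/z = sqrt((ux/x)^2 + (uy/y)^2)
Relative uncertainties: ux/x = 3.9/84.3 = 0.046263
uy/y = 1.56/39.2 = 0.039796
z = 84.3 * 39.2 = 3304.6
uz = 3304.6 * sqrt(0.046263^2 + 0.039796^2) = 201.66

201.66


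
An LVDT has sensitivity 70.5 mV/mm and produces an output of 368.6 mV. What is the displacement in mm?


Displacement = Vout / sensitivity.
d = 368.6 / 70.5
d = 5.228 mm

5.228 mm


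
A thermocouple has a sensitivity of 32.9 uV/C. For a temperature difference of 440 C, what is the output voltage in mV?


The thermocouple output V = sensitivity * dT.
V = 32.9 uV/C * 440 C
V = 14476.0 uV
V = 14.476 mV

14.476 mV


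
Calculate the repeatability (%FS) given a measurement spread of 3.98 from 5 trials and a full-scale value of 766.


Repeatability = (spread / full scale) * 100%.
R = (3.98 / 766) * 100
R = 0.52 %FS

0.52 %FS


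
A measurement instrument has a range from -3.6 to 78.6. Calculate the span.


Span = upper range - lower range.
Span = 78.6 - (-3.6)
Span = 82.2

82.2


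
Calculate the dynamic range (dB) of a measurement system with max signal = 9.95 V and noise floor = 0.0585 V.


Dynamic range = 20 * log10(Vmax / Vnoise).
DR = 20 * log10(9.95 / 0.0585)
DR = 20 * log10(170.09)
DR = 44.61 dB

44.61 dB


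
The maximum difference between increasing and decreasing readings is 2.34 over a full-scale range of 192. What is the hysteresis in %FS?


Hysteresis = (max difference / full scale) * 100%.
H = (2.34 / 192) * 100
H = 1.219 %FS

1.219 %FS


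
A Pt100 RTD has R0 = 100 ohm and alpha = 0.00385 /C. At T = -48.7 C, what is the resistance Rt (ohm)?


The RTD equation: Rt = R0 * (1 + alpha * T).
Rt = 100 * (1 + 0.00385 * -48.7)
Rt = 100 * (1 + -0.187495)
Rt = 100 * 0.812505
Rt = 81.251 ohm

81.251 ohm


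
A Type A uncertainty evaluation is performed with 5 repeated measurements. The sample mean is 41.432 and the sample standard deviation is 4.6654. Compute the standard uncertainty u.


The standard uncertainty for Type A evaluation is u = s / sqrt(n).
u = 4.6654 / sqrt(5)
u = 4.6654 / 2.2361
u = 2.0864

2.0864


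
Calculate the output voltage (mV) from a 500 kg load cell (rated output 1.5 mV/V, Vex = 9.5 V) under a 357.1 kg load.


Vout = rated_output * Vex * (load / capacity).
Vout = 1.5 * 9.5 * (357.1 / 500)
Vout = 1.5 * 9.5 * 0.7142
Vout = 10.177 mV

10.177 mV


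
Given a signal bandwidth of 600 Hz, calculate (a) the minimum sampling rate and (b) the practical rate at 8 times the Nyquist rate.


By Nyquist theorem, fs_min = 2 * fmax.
fs_min = 2 * 600 = 1200 Hz
Practical rate = 8 * fs_min = 8 * 1200 = 9600 Hz

fs_min = 1200 Hz, fs_practical = 9600 Hz


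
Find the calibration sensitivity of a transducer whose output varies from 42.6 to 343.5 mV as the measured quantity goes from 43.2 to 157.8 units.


Sensitivity = (y2 - y1) / (x2 - x1).
S = (343.5 - 42.6) / (157.8 - 43.2)
S = 300.9 / 114.6
S = 2.6257 mV/unit

2.6257 mV/unit


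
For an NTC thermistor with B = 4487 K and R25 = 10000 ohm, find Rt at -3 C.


NTC thermistor equation: Rt = R25 * exp(B * (1/T - 1/T25)).
T in Kelvin: 270.15 K, T25 = 298.15 K
1/T - 1/T25 = 1/270.15 - 1/298.15 = 0.00034763
B * (1/T - 1/T25) = 4487 * 0.00034763 = 1.5598
Rt = 10000 * exp(1.5598) = 47579.6 ohm

47579.6 ohm


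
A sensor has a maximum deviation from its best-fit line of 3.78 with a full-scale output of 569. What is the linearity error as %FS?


Linearity error = (max deviation / full scale) * 100%.
Linearity = (3.78 / 569) * 100
Linearity = 0.664 %FS

0.664 %FS


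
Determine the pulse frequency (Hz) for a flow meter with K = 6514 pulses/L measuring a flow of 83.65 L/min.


Frequency = K * Q / 60 (converting L/min to L/s).
f = 6514 * 83.65 / 60
f = 544896.1 / 60
f = 9081.6 Hz

9081.6 Hz


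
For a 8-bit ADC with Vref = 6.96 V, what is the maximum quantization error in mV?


The maximum quantization error is +/- LSB/2.
LSB = Vref / 2^n = 6.96 / 256 = 0.0271875 V
Max error = LSB / 2 = 0.0271875 / 2 = 0.01359375 V
Max error = 13.5938 mV

13.5938 mV


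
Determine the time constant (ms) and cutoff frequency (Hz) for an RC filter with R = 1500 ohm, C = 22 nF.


Time constant: tau = R * C.
tau = 1500 * 2.20e-08 = 3.3e-05 s
tau = 0.033 ms
Cutoff frequency: fc = 1 / (2*pi*R*C).
fc = 1 / (2*pi*3.3e-05) = 4822.88 Hz

tau = 0.033 ms, fc = 4822.88 Hz


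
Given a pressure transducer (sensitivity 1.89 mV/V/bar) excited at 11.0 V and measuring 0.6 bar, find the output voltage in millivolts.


Output = sensitivity * Vex * P.
Vout = 1.89 * 11.0 * 0.6
Vout = 20.79 * 0.6
Vout = 12.47 mV

12.47 mV


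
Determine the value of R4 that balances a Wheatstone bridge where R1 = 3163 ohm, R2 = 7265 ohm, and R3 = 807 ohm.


At balance: R1*R4 = R2*R3, so R4 = R2*R3/R1.
R4 = 7265 * 807 / 3163
R4 = 5862855 / 3163
R4 = 1853.57 ohm

1853.57 ohm


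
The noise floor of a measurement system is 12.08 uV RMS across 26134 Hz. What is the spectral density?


Noise spectral density = Vrms / sqrt(BW).
NSD = 12.08 / sqrt(26134)
NSD = 12.08 / 161.6601
NSD = 0.0747 uV/sqrt(Hz)

0.0747 uV/sqrt(Hz)


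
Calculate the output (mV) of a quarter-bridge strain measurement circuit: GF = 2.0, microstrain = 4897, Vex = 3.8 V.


Quarter bridge output: Vout = (GF * epsilon * Vex) / 4.
Vout = (2.0 * 4897e-6 * 3.8) / 4
Vout = 0.0372172 / 4 V
Vout = 0.0093043 V = 9.3043 mV

9.3043 mV


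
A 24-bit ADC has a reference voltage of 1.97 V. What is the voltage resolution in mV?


The resolution (LSB) of an ADC is Vref / 2^n.
LSB = 1.97 / 2^24
LSB = 1.97 / 16777216
LSB = 1.2e-07 V = 0.00011742 mV

0.00011742 mV


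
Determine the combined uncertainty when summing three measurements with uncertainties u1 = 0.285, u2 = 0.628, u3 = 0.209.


For a sum of independent quantities, uc = sqrt(u1^2 + u2^2 + u3^2).
uc = sqrt(0.285^2 + 0.628^2 + 0.209^2)
uc = sqrt(0.081225 + 0.394384 + 0.043681)
uc = 0.7206

0.7206


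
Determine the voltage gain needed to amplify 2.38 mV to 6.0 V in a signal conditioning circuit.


Gain = Vout / Vin (converting to same units).
G = 6.0 V / 2.38 mV
G = 6000.0 mV / 2.38 mV
G = 2521.01

2521.01


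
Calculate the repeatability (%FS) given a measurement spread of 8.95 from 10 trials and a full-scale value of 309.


Repeatability = (spread / full scale) * 100%.
R = (8.95 / 309) * 100
R = 2.896 %FS

2.896 %FS


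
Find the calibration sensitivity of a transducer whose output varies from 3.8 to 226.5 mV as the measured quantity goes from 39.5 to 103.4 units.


Sensitivity = (y2 - y1) / (x2 - x1).
S = (226.5 - 3.8) / (103.4 - 39.5)
S = 222.7 / 63.9
S = 3.4851 mV/unit

3.4851 mV/unit


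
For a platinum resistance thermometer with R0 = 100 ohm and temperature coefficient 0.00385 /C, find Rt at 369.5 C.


The RTD equation: Rt = R0 * (1 + alpha * T).
Rt = 100 * (1 + 0.00385 * 369.5)
Rt = 100 * (1 + 1.422575)
Rt = 100 * 2.422575
Rt = 242.258 ohm

242.258 ohm


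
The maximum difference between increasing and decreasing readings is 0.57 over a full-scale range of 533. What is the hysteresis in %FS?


Hysteresis = (max difference / full scale) * 100%.
H = (0.57 / 533) * 100
H = 0.107 %FS

0.107 %FS


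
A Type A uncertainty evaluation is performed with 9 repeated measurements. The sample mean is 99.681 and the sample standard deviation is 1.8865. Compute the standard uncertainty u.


The standard uncertainty for Type A evaluation is u = s / sqrt(n).
u = 1.8865 / sqrt(9)
u = 1.8865 / 3.0
u = 0.6288

0.6288


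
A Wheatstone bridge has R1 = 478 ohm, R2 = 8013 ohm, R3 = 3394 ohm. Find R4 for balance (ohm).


At balance: R1*R4 = R2*R3, so R4 = R2*R3/R1.
R4 = 8013 * 3394 / 478
R4 = 27196122 / 478
R4 = 56895.65 ohm

56895.65 ohm
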